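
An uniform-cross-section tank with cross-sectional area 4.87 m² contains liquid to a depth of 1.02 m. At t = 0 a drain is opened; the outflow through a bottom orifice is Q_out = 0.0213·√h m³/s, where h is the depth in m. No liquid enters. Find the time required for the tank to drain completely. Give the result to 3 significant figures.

With no inflow, A dh/dt = −0.0213 √h.
∫ h^(−1/2) dh = −(0.0213/A) ∫ dt, giving 2√h = 2√h₀ − (0.0213/A) t.
Tank is empty when √h = 0: t_empty = 2A√h₀/0.0213.
t_empty = 2·4.87·√1.02/0.0213 = 9.7400·1.0100/0.0213 = 461.83 s.

462 s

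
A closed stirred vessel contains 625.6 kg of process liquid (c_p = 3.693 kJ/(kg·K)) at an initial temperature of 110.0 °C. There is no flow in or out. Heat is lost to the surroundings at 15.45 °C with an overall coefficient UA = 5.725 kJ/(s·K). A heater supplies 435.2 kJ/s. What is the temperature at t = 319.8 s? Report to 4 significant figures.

Lumped-capacitance energy balance: M c_p dT/dt = UA(T_amb − T) + Q̇.
dT/dt = (T_ss − T)/τ with T_ss = T_amb + Q̇/UA = 15.45 + 435.2/5.725 = 91.4675 °C, τ = M c_p/UA = 625.6·3.693/5.725 = 403.553 s.
Solution: T(t) = T_ss + (T₀ − T_ss) e^(−t/τ).
T(319.8) = 91.4675 + (18.5325)·0.452729 = 99.8577 °C.

99.86 °C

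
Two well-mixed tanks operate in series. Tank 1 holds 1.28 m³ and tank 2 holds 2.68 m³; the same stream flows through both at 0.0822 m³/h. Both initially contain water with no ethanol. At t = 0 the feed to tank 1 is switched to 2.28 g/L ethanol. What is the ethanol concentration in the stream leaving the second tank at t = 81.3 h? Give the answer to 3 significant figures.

1.93 g/L

Each tank obeys Vᵢ dCᵢ/dt = Q(Cᵢ₋₁ − Cᵢ), so τᵢ = Vᵢ/Q.
τ₁ = 1.28/0.0822 = 15.572 h; τ₂ = 2.68/0.0822 = 32.603 h.
Tank 1: C₁ = C_in(1 − e^(−t/τ₁)). Tank 2 (τ₁ ≠ τ₂): C₂ = C_in[1 − (τ₁ e^(−t/τ₁) − τ₂ e^(−t/τ₂))/(τ₁ − τ₂)].
At t = 81.3: e^(−t/τ₁) = 0.0054020, e^(−t/τ₂) = 0.082612.
C₂ = 2.28·[1 − (15.572·0.0054020 − 32.603·0.082612)/(-17.032)] = 2.28·0.84680 = 1.9307 g/L.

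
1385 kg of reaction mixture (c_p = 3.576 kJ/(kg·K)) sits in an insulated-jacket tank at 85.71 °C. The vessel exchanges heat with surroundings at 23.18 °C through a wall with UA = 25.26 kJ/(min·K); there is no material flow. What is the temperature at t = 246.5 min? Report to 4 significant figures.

First-law balance (no shaft work): M c_p dT/dt = −UA(T − T_amb).
dT/dt = (T_ss − T)/τ with T_ss = T_amb = 23.1800 °C, τ = M c_p/UA = 1385·3.576/25.26 = 196.071 min.
Integrating: T(t) = T_ss + (T₀ − T_ss) e^(−t/τ).
T(246.5) = 23.1800 + (62.5300)·0.284451 = 40.9667 °C.

40.97 °C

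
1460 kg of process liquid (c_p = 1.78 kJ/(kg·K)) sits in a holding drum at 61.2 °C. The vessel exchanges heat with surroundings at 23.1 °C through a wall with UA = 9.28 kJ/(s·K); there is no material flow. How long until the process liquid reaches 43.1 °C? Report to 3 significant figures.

180 s

Energy balance: M c_p dT/dt = −UA(T − T_amb).
τ = M c_p/UA = 280.04 s; T_ss = T_amb = 23.100 °C.
T(t) = T_ss + (T₀ − T_ss)e^(−t/τ); set T = 43.1:
t = −τ ln[(T − T_ss)/(T₀ − T_ss)] = −280.04 · ln(0.52493) = 180.48 s.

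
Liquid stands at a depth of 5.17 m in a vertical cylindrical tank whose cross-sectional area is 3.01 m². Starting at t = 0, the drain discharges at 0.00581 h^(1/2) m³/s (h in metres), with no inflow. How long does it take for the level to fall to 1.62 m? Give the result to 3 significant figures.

1040 s

A dh/dt = −Q_out = −0.00581 √h.
This is separable: 2 d(√h)/dt = −0.00581/A, so √h = √h₀ − (0.00581/(2A)) t.
t = 2A(√h₀ − √h)/0.00581 = 2·3.01·(√5.17 − √1.62)/0.00581
  = 6.0200 × (2.2738 − 1.2728) / 0.00581 = 1037.2 s.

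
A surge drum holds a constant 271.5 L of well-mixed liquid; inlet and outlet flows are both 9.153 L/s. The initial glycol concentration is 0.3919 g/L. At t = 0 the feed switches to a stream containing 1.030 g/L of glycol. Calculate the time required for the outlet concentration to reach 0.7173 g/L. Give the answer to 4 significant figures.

21.16 s

Species balance: V dC/dt = Q(C_in − C) ⇒ τ = V/Q = 29.6624 s.
C(t) = C_in + (C₀ − C_in) e^(−t/τ). Set C = 0.7173 and solve for t:
e^(−t/τ) = (C − C_in)/(C₀ − C_in) = (0.7173 − 1.030)/(0.3919 − 1.030) = 0.490049
t = −τ ln(…) = 29.6624 × 0.713251 = 21.1567 s.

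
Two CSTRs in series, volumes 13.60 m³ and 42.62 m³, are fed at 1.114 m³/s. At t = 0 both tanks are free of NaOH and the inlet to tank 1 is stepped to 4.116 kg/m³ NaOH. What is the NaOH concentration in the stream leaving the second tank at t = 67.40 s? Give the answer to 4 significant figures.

Time constants: τᵢ = Vᵢ/Q for each well-mixed tank.
τ₁ = 13.60/1.114 = 12.2083 s; τ₂ = 42.62/1.114 = 38.2585 s.
Solving the cascade with C₁(0)=C₂(0)=0 gives C₂(t) = C_in[1 − (τ₁ e^(−t/τ₁) − τ₂ e^(−t/τ₂))/(τ₁ − τ₂)].
At t = 67.40: e^(−t/τ₁) = 0.00400243, e^(−t/τ₂) = 0.171753.
C₂ = 4.116·[1 − (12.2083·0.00400243 − 38.2585·0.171753)/(-26.0503)] = 4.116·0.749632 = 3.08549 kg/m³.

3.085 kg/m³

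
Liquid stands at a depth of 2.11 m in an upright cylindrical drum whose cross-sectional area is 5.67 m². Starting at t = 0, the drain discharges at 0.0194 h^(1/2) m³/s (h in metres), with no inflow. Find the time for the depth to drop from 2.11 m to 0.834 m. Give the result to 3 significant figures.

315 s

A dh/dt = −Q_out = −0.0194 √h.
This is separable: 2 d(√h)/dt = −0.0194/A, so √h = √h₀ − (0.0194/(2A)) t.
t = 2A(√h₀ − √h)/0.0194 = 2·5.67·(√2.11 − √0.834)/0.0194
  = 11.340 × (1.4526 − 0.91324) / 0.0194 = 315.27 s.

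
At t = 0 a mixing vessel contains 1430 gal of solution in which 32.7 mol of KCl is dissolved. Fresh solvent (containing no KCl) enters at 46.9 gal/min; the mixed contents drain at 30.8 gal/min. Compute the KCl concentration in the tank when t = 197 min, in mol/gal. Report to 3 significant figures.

Total volume: dV/dt = Q_in − Q_out = 16.100 gal/min, so V(t) = 1430 + 16.100 t and V(197) = 4601.7 gal.
Solute balance: dm/dt = 0 − Q_out C = −Q_out m/V(t).
Separate: dm/m = −Q_out dt/V(t) ⇒ ln(m/m₀) = −(Q_out/(Q_in−Q_out)) ln(V/V₀).
m = m₀ (V₀/V)^(Q_out/(Q_in−Q_out)) = 32.7 × (1430/4601.7)^(1.9130) = 3.4956 mol.
C = m/V = 3.4956/4601.7 = 0.00075963 mol/gal.

0.000760 mol/gal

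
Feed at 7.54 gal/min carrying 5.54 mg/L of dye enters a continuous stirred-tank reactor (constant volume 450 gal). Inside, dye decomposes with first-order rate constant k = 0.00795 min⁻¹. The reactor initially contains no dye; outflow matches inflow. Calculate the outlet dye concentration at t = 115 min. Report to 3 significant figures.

Species balance: V dC/dt = Q C_in − Q C − k V C.
dC/dt = (Q/V) C_in − (Q/V + k) C; effective rate a = Q/V + k = 0.016756 + 0.00795 = 0.024706 min⁻¹.
C_ss = Q C_in/(Q + kV) = 3.7573 mg/L; C(t) = C_ss + (C₀ − C_ss) e^(−a t).
C(115) = 3.7573 + (-3.7573)·e^(−0.024706·115) = 3.7573 + (-3.7573)·0.058359 = 3.5380 mg/L.

3.54 mg/L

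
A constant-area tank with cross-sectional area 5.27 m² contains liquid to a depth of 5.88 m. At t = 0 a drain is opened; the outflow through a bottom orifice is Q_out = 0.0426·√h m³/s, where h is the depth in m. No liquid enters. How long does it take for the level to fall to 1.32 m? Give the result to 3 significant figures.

A dh/dt = −Q_out = −0.0426 √h.
This is separable: 2 d(√h)/dt = −0.0426/A, so √h = √h₀ − (0.0426/(2A)) t.
t = 2A(√h₀ − √h)/0.0426 = 2·5.27·(√5.88 − √1.32)/0.0426
  = 10.540 × (2.4249 − 1.1489) / 0.0426 = 315.69 s.

316 s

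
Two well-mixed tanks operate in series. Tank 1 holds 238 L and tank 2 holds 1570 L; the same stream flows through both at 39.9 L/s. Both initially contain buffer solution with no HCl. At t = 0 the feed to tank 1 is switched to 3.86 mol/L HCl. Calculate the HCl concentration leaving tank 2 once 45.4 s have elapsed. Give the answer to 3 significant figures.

Time constants: τᵢ = Vᵢ/Q for each well-mixed tank.
τ₁ = 238/39.9 = 5.9649 s; τ₂ = 1570/39.9 = 39.348 s.
Solving the cascade with C₁(0)=C₂(0)=0 gives C₂(t) = C_in[1 − (τ₁ e^(−t/τ₁) − τ₂ e^(−t/τ₂))/(τ₁ − τ₂)].
At t = 45.4: e^(−t/τ₁) = 0.00049489, e^(−t/τ₂) = 0.31544.
C₂ = 3.86·[1 − (5.9649·0.00049489 − 39.348·0.31544)/(-33.383)] = 3.86·0.62829 = 2.4252 mol/L.

2.43 mol/L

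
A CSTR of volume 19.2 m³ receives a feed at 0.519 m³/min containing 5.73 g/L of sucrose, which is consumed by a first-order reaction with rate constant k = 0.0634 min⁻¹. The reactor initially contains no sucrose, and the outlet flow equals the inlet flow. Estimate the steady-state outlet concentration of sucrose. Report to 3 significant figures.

Accumulation = in − out − consumed: V dC/dt = Q C_in − Q C − k V C.
Steady state (dC/dt = 0): C_ss = Q C_in/(Q + kV) = C_in/(1 + kV/Q).
C_ss = 0.519·5.73/(0.519 + 0.0634·19.2) = 2.9739/1.7363 = 1.7128 g/L.

1.71 g/L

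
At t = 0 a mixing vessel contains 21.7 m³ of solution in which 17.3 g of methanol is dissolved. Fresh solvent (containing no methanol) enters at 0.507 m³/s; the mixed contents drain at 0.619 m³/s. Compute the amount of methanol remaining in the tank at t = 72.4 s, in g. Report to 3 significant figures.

Total volume: dV/dt = Q_in − Q_out = -0.11200 m³/s, so V(t) = 21.7 − 0.11200 t and V(72.4) = 13.591 m³.
Solute balance: dm/dt = 0 − Q_out C = −Q_out m/V(t).
dm/m = −Q_out dt/(V₀ − 0.11200 t); integrating gives ln(m/m₀) = −(Q_out/(Q_in−Q_out)) ln(V/V₀).
m = m₀ (V₀/V)^(Q_out/(Q_in−Q_out)) = 17.3 × (21.7/13.591)^(-5.5268) = 1.3031 g.

1.30 g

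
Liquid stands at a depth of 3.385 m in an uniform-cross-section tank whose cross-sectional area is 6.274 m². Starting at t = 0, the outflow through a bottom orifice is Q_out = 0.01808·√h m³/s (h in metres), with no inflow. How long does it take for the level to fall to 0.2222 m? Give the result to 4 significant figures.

Mass balance (ρ constant): A dh/dt = −0.01808 √h.
This is separable: 2 d(√h)/dt = −0.01808/A, so √h = √h₀ − (0.01808/(2A)) t.
t = 2A(√h₀ − √h)/0.01808 = 2·6.274·(√3.385 − √0.2222)/0.01808
  = 12.5480 × (1.83984 − 0.471381) / 0.01808 = 949.745 s.

949.7 s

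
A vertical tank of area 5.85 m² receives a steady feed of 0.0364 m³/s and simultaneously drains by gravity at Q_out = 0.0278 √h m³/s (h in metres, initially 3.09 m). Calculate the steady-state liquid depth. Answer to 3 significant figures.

1.71 m

Mass balance (ρ constant): A dh/dt = Q_in − 0.0278 √h. At steady state dh/dt = 0:
Q_in = 0.0278 √h_ss ⇒ √h_ss = 0.0364/0.0278 = 1.3094.
h_ss = 1.3094² = 1.7144 m. (Since h₀ = 3.09 m > h_ss, the level will fall toward this value.)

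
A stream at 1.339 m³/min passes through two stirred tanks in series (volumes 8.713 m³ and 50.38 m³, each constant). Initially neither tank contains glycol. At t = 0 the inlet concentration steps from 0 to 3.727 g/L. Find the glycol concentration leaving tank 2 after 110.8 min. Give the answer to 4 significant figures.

3.490 g/L

Species balance on tank i: dCᵢ/dt = (Cᵢ₋₁ − Cᵢ)/τᵢ with τᵢ = Vᵢ/Q.
τ₁ = 8.713/1.339 = 6.50709 min; τ₂ = 50.38/1.339 = 37.6251 min.
Tank 1: C₁ = C_in(1 − e^(−t/τ₁)). Tank 2 (τ₁ ≠ τ₂): C₂ = C_in[1 − (τ₁ e^(−t/τ₁) − τ₂ e^(−t/τ₂))/(τ₁ − τ₂)].
At t = 110.8: e^(−t/τ₁) = 4.02737e-08, e^(−t/τ₂) = 0.0526103.
C₂ = 3.727·[1 − (6.50709·4.02737e-08 − 37.6251·0.0526103)/(-31.1180)] = 3.727·0.936388 = 3.48992 g/L.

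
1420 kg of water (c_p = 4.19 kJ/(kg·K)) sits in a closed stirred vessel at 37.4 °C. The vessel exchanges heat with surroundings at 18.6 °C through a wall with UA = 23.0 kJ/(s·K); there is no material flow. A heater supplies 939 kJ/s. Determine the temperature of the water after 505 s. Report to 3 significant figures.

M c_p dT/dt = −UA(T − T_amb) + Q̇.
dT/dt = (T_ss − T)/τ with T_ss = T_amb + Q̇/UA = 18.6 + 939/23.0 = 59.426 °C, τ = M c_p/UA = 1420·4.19/23.0 = 258.69 s.
This is linear first-order; T(t) = T_ss + (T₀ − T_ss) e^(−t/τ).
T(505) = 59.426 + (-22.026)·0.14197 = 56.299 °C.

56.3 °C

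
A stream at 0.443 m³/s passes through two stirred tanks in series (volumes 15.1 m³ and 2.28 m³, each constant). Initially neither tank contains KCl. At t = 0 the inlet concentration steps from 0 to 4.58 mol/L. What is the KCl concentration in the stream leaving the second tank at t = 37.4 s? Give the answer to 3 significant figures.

Each tank obeys Vᵢ dCᵢ/dt = Q(Cᵢ₋₁ − Cᵢ), so τᵢ = Vᵢ/Q.
τ₁ = 15.1/0.443 = 34.086 s; τ₂ = 2.28/0.443 = 5.1467 s.
Solving the cascade with C₁(0)=C₂(0)=0 gives C₂(t) = C_in[1 − (τ₁ e^(−t/τ₁) − τ₂ e^(−t/τ₂))/(τ₁ − τ₂)].
At t = 37.4: e^(−t/τ₁) = 0.33379, e^(−t/τ₂) = 0.00069837.
C₂ = 4.58·[1 − (34.086·0.33379 − 5.1467·0.00069837)/(28.939)] = 4.58·0.60697 = 2.7799 mol/L.

2.78 mol/L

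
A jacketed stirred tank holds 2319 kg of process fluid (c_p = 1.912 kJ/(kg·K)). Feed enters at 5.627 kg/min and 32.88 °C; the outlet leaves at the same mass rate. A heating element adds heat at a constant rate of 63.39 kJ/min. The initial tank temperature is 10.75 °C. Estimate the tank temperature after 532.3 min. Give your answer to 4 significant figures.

M c_p dT/dt = ṁ c_p (T_in − T) + Q̇.
τ = M/ṁ = 412.120 min; T_ss = T_in + Q̇/(ṁ c_p) = 32.88 + 63.39/(5.627·1.912) = 38.7719 °C.
T approaches T_ss exponentially: T(t) = T_ss + (T₀ − T_ss) e^(−t/τ).
T(532.3) = 38.7719 + (-28.0219)·e^(−532.3/412.120) = 38.7719 + (-28.0219)·0.274827 = 31.0707 °C.

31.07 °C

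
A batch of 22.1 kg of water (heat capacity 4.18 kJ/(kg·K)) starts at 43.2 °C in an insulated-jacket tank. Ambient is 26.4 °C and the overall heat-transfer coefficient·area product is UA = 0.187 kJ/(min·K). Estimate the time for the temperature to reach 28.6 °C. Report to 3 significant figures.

1000 min

Lumped-capacitance energy balance: M c_p dT/dt = UA(T_amb − T).
τ = M c_p/UA = 494.00 min; T_ss = T_amb = 26.400 °C.
T(t) = T_ss + (T₀ − T_ss)e^(−t/τ); set T = 28.6:
t = −τ ln[(T − T_ss)/(T₀ − T_ss)] = −494.00 · ln(0.13095) = 1004.3 min.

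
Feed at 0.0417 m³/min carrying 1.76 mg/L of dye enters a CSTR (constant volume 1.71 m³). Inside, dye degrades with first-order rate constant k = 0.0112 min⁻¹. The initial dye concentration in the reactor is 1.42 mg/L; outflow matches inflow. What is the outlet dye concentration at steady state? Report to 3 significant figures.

1.21 mg/L

Accumulation = in − out − consumed: V dC/dt = Q C_in − Q C − k V C.
At steady state: 0 = Q C_in − (Q + kV) C_ss, so C_ss = Q C_in/(Q + kV).
C_ss = 0.0417·1.76/(0.0417 + 0.0112·1.71) = 0.073392/0.060852 = 1.2061 mg/L.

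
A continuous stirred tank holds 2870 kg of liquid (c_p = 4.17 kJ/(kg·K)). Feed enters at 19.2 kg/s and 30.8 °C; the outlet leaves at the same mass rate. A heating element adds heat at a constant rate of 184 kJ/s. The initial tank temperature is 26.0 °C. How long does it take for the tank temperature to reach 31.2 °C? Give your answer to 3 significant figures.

197 s

M c_p dT/dt = ṁ c_p (T_in − T) + Q̇.
τ = M/ṁ = 149.48 s; T_ss = T_in + Q̇/(ṁ c_p) = 33.098 °C.
T(t) = T_ss + (T₀ − T_ss) e^(−t/τ). Set T = 31.2:
e^(−t/τ) = (31.2 − 33.098)/(26.0 − 33.098) = 0.26742
t = −149.48 · ln(0.26742) = 197.16 s.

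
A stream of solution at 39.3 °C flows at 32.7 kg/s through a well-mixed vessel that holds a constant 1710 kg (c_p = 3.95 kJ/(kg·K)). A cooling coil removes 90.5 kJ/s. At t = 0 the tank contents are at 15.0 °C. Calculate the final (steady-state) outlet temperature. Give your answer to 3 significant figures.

38.6 °C

First-law balance (no shaft work): M c_p dT/dt = ṁ c_p (T_in − T) − 90.5.
At steady state dT/dt = 0 ⇒ T_ss = T_in − Q̇/(ṁ c_p) = 39.3 − 90.5/(32.7·3.95) = 38.599 °C.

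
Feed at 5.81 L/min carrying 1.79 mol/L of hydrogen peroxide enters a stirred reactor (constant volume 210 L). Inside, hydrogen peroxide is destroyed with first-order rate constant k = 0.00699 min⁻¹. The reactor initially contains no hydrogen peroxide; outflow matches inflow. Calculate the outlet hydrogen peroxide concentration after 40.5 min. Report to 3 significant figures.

Accumulation = in − out − consumed: V dC/dt = Q C_in − Q C − k V C.
dC/dt = (Q/V) C_in − (Q/V + k) C; effective rate a = Q/V + k = 0.027667 + 0.00699 = 0.034657 min⁻¹.
C_ss = Q C_in/(Q + kV) = 1.4290 mol/L; C(t) = C_ss + (C₀ − C_ss) e^(−a t).
C(40.5) = 1.4290 + (-1.4290)·e^(−0.034657·40.5) = 1.4290 + (-1.4290)·0.24571 = 1.0779 mol/L.

1.08 mol/L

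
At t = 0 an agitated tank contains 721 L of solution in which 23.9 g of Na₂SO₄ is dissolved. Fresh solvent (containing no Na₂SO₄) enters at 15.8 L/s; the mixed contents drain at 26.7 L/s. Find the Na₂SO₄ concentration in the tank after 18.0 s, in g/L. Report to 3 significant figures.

Total volume: dV/dt = Q_in − Q_out = -10.900 L/s, so V(t) = 721 − 10.900 t and V(18.0) = 524.80 L.
Solute balance: dm/dt = 0 − Q_out C = −Q_out m/V(t).
dm/m = −Q_out dt/(V₀ − 10.900 t); integrating gives ln(m/m₀) = −(Q_out/(Q_in−Q_out)) ln(V/V₀).
m = m₀ (V₀/V)^(Q_out/(Q_in−Q_out)) = 23.9 × (721/524.80)^(-2.4495) = 10.978 g.
C = m/V = 10.978/524.80 = 0.020918 g/L.

0.0209 g/L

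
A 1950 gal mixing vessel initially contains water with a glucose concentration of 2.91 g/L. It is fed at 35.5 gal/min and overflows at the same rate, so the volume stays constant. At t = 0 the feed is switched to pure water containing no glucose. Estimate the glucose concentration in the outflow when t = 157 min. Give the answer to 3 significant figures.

Mass balance on the solute (V constant): V dC/dt = Q(C_in − C).
Time constant τ = V/Q = 1950/35.5 = 54.930 min.
Integrating: C(t) = C_in + (C₀ − C_in) e^(−t/τ).
C(157) = 0 + (2.91 − 0)·e^(−157/54.930) = 0 + (2.9100)·0.057372 = 0.16695 g/L.

0.167 g/L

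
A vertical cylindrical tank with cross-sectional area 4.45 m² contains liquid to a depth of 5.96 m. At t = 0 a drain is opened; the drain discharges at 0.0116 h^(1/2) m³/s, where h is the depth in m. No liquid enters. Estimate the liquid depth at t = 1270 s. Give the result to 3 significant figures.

Volume balance on the tank: A dh/dt = −0.0116 √h.
∫ h^(−1/2) dh = −(0.0116/A) ∫ dt, giving 2√h = 2√h₀ − (0.0116/A) t.
√h = √5.96 − 0.0116·1270/(2·4.45) = 2.4413 − 1.6553 = 0.78603.
h = 0.78603² = 0.61784 m.

0.618 m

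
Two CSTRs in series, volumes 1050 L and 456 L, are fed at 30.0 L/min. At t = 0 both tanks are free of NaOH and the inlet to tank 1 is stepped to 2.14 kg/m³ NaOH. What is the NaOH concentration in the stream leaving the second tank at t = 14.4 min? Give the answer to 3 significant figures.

Time constants: τᵢ = Vᵢ/Q for each well-mixed tank.
τ₁ = 1050/30.0 = 35.000 min; τ₂ = 456/30.0 = 15.200 min.
Tank 1: C₁ = C_in(1 − e^(−t/τ₁)). Tank 2 (τ₁ ≠ τ₂): C₂ = C_in[1 − (τ₁ e^(−t/τ₁) − τ₂ e^(−t/τ₂))/(τ₁ − τ₂)].
At t = 14.4: e^(−t/τ₁) = 0.66270, e^(−t/τ₂) = 0.38776.
C₂ = 2.14·[1 − (35.000·0.66270 − 15.200·0.38776)/(19.800)] = 2.14·0.12623 = 0.27013 kg/m³.

0.270 kg/m³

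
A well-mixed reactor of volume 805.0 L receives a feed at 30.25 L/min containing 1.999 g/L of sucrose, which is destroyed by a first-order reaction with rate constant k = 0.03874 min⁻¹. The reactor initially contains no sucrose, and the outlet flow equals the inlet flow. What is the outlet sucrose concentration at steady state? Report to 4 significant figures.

0.9843 g/L

V dC/dt = Q(C_in − C) − k V C.
Steady state (dC/dt = 0): C_ss = Q C_in/(Q + kV) = C_in/(1 + kV/Q).
C_ss = 30.25·1.999/(30.25 + 0.03874·805.0) = 60.4698/61.4357 = 0.984277 g/L.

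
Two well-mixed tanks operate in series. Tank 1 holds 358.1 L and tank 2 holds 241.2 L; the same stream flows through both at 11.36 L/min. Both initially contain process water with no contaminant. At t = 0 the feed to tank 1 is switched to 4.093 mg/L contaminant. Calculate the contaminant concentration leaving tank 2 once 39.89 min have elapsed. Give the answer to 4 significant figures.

Time constants: τᵢ = Vᵢ/Q for each well-mixed tank.
τ₁ = 358.1/11.36 = 31.5229 min; τ₂ = 241.2/11.36 = 21.2324 min.
Solving the cascade with C₁(0)=C₂(0)=0 gives C₂(t) = C_in[1 − (τ₁ e^(−t/τ₁) − τ₂ e^(−t/τ₂))/(τ₁ − τ₂)].
At t = 39.89: e^(−t/τ₁) = 0.282118, e^(−t/τ₂) = 0.152784.
C₂ = 4.093·[1 − (31.5229·0.282118 − 21.2324·0.152784)/(10.2905)] = 4.093·0.451026 = 1.84605 mg/L.

1.846 mg/L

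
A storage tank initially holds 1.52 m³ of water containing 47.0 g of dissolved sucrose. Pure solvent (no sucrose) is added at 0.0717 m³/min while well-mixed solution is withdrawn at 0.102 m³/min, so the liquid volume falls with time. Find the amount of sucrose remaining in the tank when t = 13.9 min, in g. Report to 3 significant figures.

15.8 g

Let m(t) be the amount of sucrose. Volume: V(t) = V₀ + (Q_in − Q_out) t = 1.52 − 0.030300 t; V(13.9) = 1.0988 m³.
Solute balance: dm/dt = 0 − Q_out C = −Q_out m/V(t).
dm/m = −Q_out dt/(V₀ − 0.030300 t); integrating gives ln(m/m₀) = −(Q_out/(Q_in−Q_out)) ln(V/V₀).
m = m₀ (V₀/V)^(Q_out/(Q_in−Q_out)) = 47.0 × (1.52/1.0988)^(-3.3663) = 15.767 g.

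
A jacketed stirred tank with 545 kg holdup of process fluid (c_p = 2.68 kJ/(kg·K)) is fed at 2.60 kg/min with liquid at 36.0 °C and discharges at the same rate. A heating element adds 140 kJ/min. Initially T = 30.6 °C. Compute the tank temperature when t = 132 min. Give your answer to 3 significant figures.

Heat balance on the well-mixed liquid: M c_p dT/dt = ṁ c_p (T_in − T) + 140.
Rearrange: dT/dt = (T_ss − T)/τ with τ = M/ṁ = 209.62 min and T_ss = T_in + Q̇/(ṁ c_p) = 56.092 °C.
This is linear first-order; T(t) = T_ss + (T₀ − T_ss) e^(−t/τ).
T(132) = 56.092 + (-25.492)·e^(−132/209.62) = 56.092 + (-25.492)·0.53274 = 42.511 °C.

42.5 °C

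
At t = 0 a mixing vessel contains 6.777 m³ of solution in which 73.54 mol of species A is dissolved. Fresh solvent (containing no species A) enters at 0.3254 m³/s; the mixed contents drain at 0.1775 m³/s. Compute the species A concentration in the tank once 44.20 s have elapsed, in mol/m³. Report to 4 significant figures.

Total volume: dV/dt = Q_in − Q_out = 0.147900 m³/s, so V(t) = 6.777 + 0.147900 t and V(44.20) = 13.3142 m³.
Species balance (pure solvent in): dm/dt = −Q_out · m/V(t).
Separate: dm/m = −Q_out dt/V(t) ⇒ ln(m/m₀) = −(Q_out/(Q_in−Q_out)) ln(V/V₀).
m = m₀ (V₀/V)^(Q_out/(Q_in−Q_out)) = 73.54 × (6.777/13.3142)^(1.20014) = 32.7003 mol.
C = m/V = 32.7003/13.3142 = 2.45605 mol/m³.

2.456 mol/m³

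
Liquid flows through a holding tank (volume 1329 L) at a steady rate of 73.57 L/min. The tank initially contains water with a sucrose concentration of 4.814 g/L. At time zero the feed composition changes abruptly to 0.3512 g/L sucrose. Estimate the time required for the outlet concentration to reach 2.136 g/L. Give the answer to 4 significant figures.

16.56 min

Species balance: V dC/dt = Q(C_in − C) ⇒ τ = V/Q = 18.0644 min.
C(t) = C_in + (C₀ − C_in) e^(−t/τ). Set C = 2.136 and solve for t:
e^(−t/τ) = (C − C_in)/(C₀ − C_in) = (2.136 − 0.3512)/(4.814 − 0.3512) = 0.399928
t = −τ ln(…) = 18.0644 × 0.916470 = 16.5555 min.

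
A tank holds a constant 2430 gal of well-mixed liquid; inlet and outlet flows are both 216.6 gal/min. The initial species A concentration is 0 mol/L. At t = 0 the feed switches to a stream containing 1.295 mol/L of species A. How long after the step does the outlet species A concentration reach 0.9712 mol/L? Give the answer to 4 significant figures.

Species balance: V dC/dt = Q(C_in − C) ⇒ τ = V/Q = 11.2188 min.
C(t) = C_in + (C₀ − C_in) e^(−t/τ). Set C = 0.9712 and solve for t:
e^(−t/τ) = (C − C_in)/(C₀ − C_in) = (0.9712 − 1.295)/(0 − 1.295) = 0.250039
t = −τ ln(…) = 11.2188 × 1.38614 = 15.5509 min.

15.55 min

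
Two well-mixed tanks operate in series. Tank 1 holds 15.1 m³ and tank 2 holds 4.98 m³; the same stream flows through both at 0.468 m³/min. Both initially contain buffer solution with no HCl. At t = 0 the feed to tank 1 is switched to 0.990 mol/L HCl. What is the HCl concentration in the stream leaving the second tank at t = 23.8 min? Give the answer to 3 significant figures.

0.336 mol/L

Time constants: τᵢ = Vᵢ/Q for each well-mixed tank.
τ₁ = 15.1/0.468 = 32.265 min; τ₂ = 4.98/0.468 = 10.641 min.
Solving the cascade with C₁(0)=C₂(0)=0 gives C₂(t) = C_in[1 − (τ₁ e^(−t/τ₁) − τ₂ e^(−t/τ₂))/(τ₁ − τ₂)].
At t = 23.8: e^(−t/τ₁) = 0.47824, e^(−t/τ₂) = 0.10682.
C₂ = 0.990·[1 − (32.265·0.47824 − 10.641·0.10682)/(21.624)] = 0.990·0.33899 = 0.33560 mol/L.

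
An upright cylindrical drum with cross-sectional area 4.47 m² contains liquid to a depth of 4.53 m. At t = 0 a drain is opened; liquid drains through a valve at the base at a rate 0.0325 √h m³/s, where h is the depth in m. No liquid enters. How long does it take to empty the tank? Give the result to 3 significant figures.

585 s

With no inflow, A dh/dt = −0.0325 √h.
Separate and integrate: 2(√h − √h₀) = −(0.0325/A) t.
Tank is empty when √h = 0: t_empty = 2A√h₀/0.0325.
t_empty = 2·4.47·√4.53/0.0325 = 8.9400·2.1284/0.0325 = 585.47 s.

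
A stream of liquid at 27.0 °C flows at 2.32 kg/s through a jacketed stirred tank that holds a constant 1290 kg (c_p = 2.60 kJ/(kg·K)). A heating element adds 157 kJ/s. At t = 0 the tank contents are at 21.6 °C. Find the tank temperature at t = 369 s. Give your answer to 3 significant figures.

36.8 °C

First-law balance (no shaft work): M c_p dT/dt = ṁ c_p (T_in − T) + 157.
τ = M/ṁ = 556.03 s; T_ss = T_in + Q̇/(ṁ c_p) = 27.0 + 157/(2.32·2.60) = 53.028 °C.
This is linear first-order; T(t) = T_ss + (T₀ − T_ss) e^(−t/τ).
T(369) = 53.028 + (-31.428)·e^(−369/556.03) = 53.028 + (-31.428)·0.51498 = 36.843 °C.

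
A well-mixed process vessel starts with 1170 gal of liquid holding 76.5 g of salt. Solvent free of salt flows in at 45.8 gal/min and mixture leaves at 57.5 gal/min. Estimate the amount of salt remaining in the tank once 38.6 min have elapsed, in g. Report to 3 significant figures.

Let m(t) be the amount of salt. Volume: V(t) = V₀ + (Q_in − Q_out) t = 1170 − 11.700 t; V(38.6) = 718.38 gal.
Species balance (pure solvent in): dm/dt = −Q_out · m/V(t).
dm/m = −Q_out dt/(V₀ − 11.700 t); integrating gives ln(m/m₀) = −(Q_out/(Q_in−Q_out)) ln(V/V₀).
m = m₀ (V₀/V)^(Q_out/(Q_in−Q_out)) = 76.5 × (1170/718.38)^(-4.9145) = 6.9600 g.

6.96 g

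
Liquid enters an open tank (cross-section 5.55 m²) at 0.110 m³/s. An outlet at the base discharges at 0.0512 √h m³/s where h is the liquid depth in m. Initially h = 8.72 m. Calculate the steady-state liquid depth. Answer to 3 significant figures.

4.62 m

Accumulation of liquid (constant cross-section A): A dh/dt = Q_in − 0.0512 √h. At steady state dh/dt = 0:
Q_in = 0.0512 √h_ss ⇒ √h_ss = 0.110/0.0512 = 2.1484.
h_ss = 2.1484² = 4.6158 m. (Since h₀ = 8.72 m > h_ss, the level will fall toward this value.)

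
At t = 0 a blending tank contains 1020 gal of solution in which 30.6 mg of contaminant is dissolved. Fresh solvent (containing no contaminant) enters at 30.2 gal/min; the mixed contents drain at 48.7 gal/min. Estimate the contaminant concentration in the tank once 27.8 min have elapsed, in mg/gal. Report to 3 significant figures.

0.00954 mg/gal

Let m(t) be the amount of contaminant. Volume: V(t) = V₀ + (Q_in − Q_out) t = 1020 − 18.500 t; V(27.8) = 505.70 gal.
No contaminant enters, so dm/dt = −Q_out · (m/V).
Separate: dm/m = −Q_out dt/V(t) ⇒ ln(m/m₀) = −(Q_out/(Q_in−Q_out)) ln(V/V₀).
m = m₀ (V₀/V)^(Q_out/(Q_in−Q_out)) = 30.6 × (1020/505.70)^(-2.6324) = 4.8261 mg.
C = m/V = 4.8261/505.70 = 0.0095435 mg/gal.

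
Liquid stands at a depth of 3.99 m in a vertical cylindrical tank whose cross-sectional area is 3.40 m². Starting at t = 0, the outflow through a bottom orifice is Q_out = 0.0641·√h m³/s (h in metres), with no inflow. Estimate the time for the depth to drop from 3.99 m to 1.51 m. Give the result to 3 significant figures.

81.5 s

A dh/dt = −Q_out = −0.0641 √h.
∫ h^(−1/2) dh = −(0.0641/A) ∫ dt, giving 2√h = 2√h₀ − (0.0641/A) t.
t = 2A(√h₀ − √h)/0.0641 = 2·3.40·(√3.99 − √1.51)/0.0641
  = 6.8000 × (1.9975 − 1.2288) / 0.0641 = 81.545 s.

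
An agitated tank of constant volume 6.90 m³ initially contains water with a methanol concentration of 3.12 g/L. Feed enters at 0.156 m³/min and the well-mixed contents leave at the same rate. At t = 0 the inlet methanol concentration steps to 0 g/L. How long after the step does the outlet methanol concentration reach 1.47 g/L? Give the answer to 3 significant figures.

Species balance: V dC/dt = Q(C_in − C) ⇒ τ = V/Q = 44.231 min.
C(t) = C_in + (C₀ − C_in) e^(−t/τ). Set C = 1.47 and solve for t:
e^(−t/τ) = (C − C_in)/(C₀ − C_in) = (1.47 − 0)/(3.12 − 0) = 0.47115
t = −τ ln(…) = 44.231 × 0.75257 = 33.287 min.

33.3 min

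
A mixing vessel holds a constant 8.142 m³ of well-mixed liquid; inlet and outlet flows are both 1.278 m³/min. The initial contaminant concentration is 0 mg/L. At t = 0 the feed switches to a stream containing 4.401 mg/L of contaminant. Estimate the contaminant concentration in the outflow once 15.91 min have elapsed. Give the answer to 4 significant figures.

Accumulation = in − out for the solute gives V dC/dt = Q(C_in − C).
So dC/dt = (C_in − C)/τ with τ = V/Q = 8.142/1.278 = 6.37089 min.
Solution: C(t) = C_in + (C₀ − C_in) e^(−t/τ).
C(15.91) = 4.401 + (0 − 4.401)·e^(−15.91/6.37089) = 4.401 + (-4.40100)·0.0823073 = 4.03877 mg/L.

4.039 mg/L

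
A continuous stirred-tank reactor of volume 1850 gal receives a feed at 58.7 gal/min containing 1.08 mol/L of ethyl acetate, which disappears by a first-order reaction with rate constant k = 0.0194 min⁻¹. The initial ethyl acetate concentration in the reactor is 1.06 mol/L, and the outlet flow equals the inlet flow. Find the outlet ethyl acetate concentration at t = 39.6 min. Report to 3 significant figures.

V dC/dt = Q(C_in − C) − k V C.
This is linear with rate a = Q/V + k = 0.051130 min⁻¹.
C_ss = Q C_in/(Q + kV) = 0.67022 mol/L; C(t) = C_ss + (C₀ − C_ss) e^(−a t).
C(39.6) = 0.67022 + (0.38978)·e^(−0.051130·39.6) = 0.67022 + (0.38978)·0.13203 = 0.72168 mol/L.

0.722 mol/L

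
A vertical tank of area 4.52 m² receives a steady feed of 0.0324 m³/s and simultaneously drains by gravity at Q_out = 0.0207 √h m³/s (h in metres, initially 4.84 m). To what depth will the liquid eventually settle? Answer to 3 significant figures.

2.45 m

Level balance: A dh/dt = 0.0324 − 0.0207 √h. Setting dh/dt = 0:
Q_in = 0.0207 √h_ss ⇒ √h_ss = 0.0324/0.0207 = 1.5652.
h_ss = 1.5652² = 2.4499 m. (Since h₀ = 4.84 m > h_ss, the level will fall toward this value.)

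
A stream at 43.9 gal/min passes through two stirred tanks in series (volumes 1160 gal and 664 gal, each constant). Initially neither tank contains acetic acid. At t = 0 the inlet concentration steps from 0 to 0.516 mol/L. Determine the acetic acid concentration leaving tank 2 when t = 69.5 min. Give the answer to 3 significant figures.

Species balance on tank i: dCᵢ/dt = (Cᵢ₋₁ − Cᵢ)/τᵢ with τᵢ = Vᵢ/Q.
τ₁ = 1160/43.9 = 26.424 min; τ₂ = 664/43.9 = 15.125 min.
Solving the cascade with C₁(0)=C₂(0)=0 gives C₂(t) = C_in[1 − (τ₁ e^(−t/τ₁) − τ₂ e^(−t/τ₂))/(τ₁ − τ₂)].
At t = 69.5: e^(−t/τ₁) = 0.072063, e^(−t/τ₂) = 0.010103.
C₂ = 0.516·[1 − (26.424·0.072063 − 15.125·0.010103)/(11.298)] = 0.516·0.84499 = 0.43601 mol/L.

0.436 mol/L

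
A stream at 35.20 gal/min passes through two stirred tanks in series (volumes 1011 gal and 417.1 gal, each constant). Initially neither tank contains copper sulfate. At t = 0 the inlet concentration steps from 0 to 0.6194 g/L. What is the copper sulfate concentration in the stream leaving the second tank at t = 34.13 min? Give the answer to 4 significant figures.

Species balance on tank i: dCᵢ/dt = (Cᵢ₋₁ − Cᵢ)/τᵢ with τᵢ = Vᵢ/Q.
τ₁ = 1011/35.20 = 28.7216 min; τ₂ = 417.1/35.20 = 11.8494 min.
Solving the cascade with C₁(0)=C₂(0)=0 gives C₂(t) = C_in[1 − (τ₁ e^(−t/τ₁) − τ₂ e^(−t/τ₂))/(τ₁ − τ₂)].
At t = 34.13: e^(−t/τ₁) = 0.304737, e^(−t/τ₂) = 0.0561175.
C₂ = 0.6194·[1 − (28.7216·0.304737 − 11.8494·0.0561175)/(16.8722)] = 0.6194·0.520655 = 0.322494 g/L.

0.3225 g/L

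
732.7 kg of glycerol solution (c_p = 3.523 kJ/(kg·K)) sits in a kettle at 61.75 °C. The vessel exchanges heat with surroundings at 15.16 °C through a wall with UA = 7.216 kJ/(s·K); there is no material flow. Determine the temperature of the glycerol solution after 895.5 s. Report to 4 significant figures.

18.97 °C

M c_p dT/dt = −UA(T − T_amb).
dT/dt = (T_ss − T)/τ with T_ss = T_amb = 15.1600 °C, τ = M c_p/UA = 732.7·3.523/7.216 = 357.719 s.
This is linear first-order; T(t) = T_ss + (T₀ − T_ss) e^(−t/τ).
T(895.5) = 15.1600 + (46.5900)·0.0818097 = 18.9715 °C.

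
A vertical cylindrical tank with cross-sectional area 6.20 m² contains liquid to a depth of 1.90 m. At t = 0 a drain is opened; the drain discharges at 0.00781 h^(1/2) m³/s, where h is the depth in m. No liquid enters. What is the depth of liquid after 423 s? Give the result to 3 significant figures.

1.24 m

A dh/dt = −Q_out = −0.00781 √h.
∫ h^(−1/2) dh = −(0.00781/A) ∫ dt, giving 2√h = 2√h₀ − (0.00781/A) t.
√h = √1.90 − 0.00781·423/(2·6.20) = 1.3784 − 0.26642 = 1.1120.
h = 1.1120² = 1.2365 m.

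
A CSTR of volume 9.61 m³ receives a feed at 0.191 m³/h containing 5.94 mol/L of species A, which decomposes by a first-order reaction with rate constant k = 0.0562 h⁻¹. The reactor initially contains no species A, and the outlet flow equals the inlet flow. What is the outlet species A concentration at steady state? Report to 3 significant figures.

1.55 mol/L

Species balance: V dC/dt = Q C_in − Q C − k V C.
Steady state (dC/dt = 0): C_ss = Q C_in/(Q + kV) = C_in/(1 + kV/Q).
C_ss = 0.191·5.94/(0.191 + 0.0562·9.61) = 1.1345/0.73108 = 1.5519 mol/L.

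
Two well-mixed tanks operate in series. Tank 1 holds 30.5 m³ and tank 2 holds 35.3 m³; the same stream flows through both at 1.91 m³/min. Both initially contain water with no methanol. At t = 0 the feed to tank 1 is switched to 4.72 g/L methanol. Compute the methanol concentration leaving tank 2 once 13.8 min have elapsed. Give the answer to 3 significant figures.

Species balance on tank i: dCᵢ/dt = (Cᵢ₋₁ − Cᵢ)/τᵢ with τᵢ = Vᵢ/Q.
τ₁ = 30.5/1.91 = 15.969 min; τ₂ = 35.3/1.91 = 18.482 min.
Solving the cascade with C₁(0)=C₂(0)=0 gives C₂(t) = C_in[1 − (τ₁ e^(−t/τ₁) − τ₂ e^(−t/τ₂))/(τ₁ − τ₂)].
At t = 13.8: e^(−t/τ₁) = 0.42139, e^(−t/τ₂) = 0.47393.
C₂ = 4.72·[1 − (15.969·0.42139 − 18.482·0.47393)/(-2.5131)] = 4.72·0.19219 = 0.90712 g/L.

0.907 g/L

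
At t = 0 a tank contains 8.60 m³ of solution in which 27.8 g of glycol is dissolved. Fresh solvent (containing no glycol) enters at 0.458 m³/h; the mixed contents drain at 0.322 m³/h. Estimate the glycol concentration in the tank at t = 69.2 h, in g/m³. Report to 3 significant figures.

Total volume: dV/dt = Q_in − Q_out = 0.13600 m³/h, so V(t) = 8.60 + 0.13600 t and V(69.2) = 18.011 m³.
Solute balance: dm/dt = 0 − Q_out C = −Q_out m/V(t).
Separate: dm/m = −Q_out dt/V(t) ⇒ ln(m/m₀) = −(Q_out/(Q_in−Q_out)) ln(V/V₀).
m = m₀ (V₀/V)^(Q_out/(Q_in−Q_out)) = 27.8 × (8.60/18.011)^(2.3676) = 4.8298 g.
C = m/V = 4.8298/18.011 = 0.26815 g/m³.

0.268 g/m³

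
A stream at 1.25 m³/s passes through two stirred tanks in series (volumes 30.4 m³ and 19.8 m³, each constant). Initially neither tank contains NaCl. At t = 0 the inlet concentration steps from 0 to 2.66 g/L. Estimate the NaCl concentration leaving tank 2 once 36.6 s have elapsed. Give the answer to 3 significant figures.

1.46 g/L

Each tank obeys Vᵢ dCᵢ/dt = Q(Cᵢ₋₁ − Cᵢ), so τᵢ = Vᵢ/Q.
τ₁ = 30.4/1.25 = 24.320 s; τ₂ = 19.8/1.25 = 15.840 s.
Tank 1: C₁ = C_in(1 − e^(−t/τ₁)). Tank 2 (τ₁ ≠ τ₂): C₂ = C_in[1 − (τ₁ e^(−t/τ₁) − τ₂ e^(−t/τ₂))/(τ₁ − τ₂)].
At t = 36.6: e^(−t/τ₁) = 0.22203, e^(−t/τ₂) = 0.099201.
C₂ = 2.66·[1 − (24.320·0.22203 − 15.840·0.099201)/(8.4800)] = 2.66·0.54853 = 1.4591 g/L.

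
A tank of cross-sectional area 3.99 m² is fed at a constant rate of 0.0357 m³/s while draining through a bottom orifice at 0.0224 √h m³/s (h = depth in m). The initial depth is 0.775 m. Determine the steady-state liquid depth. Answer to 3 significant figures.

2.54 m

Level balance: A dh/dt = 0.0357 − 0.0224 √h. Setting dh/dt = 0:
Q_in = 0.0224 √h_ss ⇒ √h_ss = 0.0357/0.0224 = 1.5938.
h_ss = 1.5938² = 2.5400 m. (Since h₀ = 0.775 m < h_ss, the level will rise toward this value.)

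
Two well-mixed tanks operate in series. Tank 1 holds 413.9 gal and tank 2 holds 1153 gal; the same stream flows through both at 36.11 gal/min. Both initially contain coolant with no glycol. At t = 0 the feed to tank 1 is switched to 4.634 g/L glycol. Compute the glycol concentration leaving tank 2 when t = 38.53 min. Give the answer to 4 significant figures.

Time constants: τᵢ = Vᵢ/Q for each well-mixed tank.
τ₁ = 413.9/36.11 = 11.4622 min; τ₂ = 1153/36.11 = 31.9302 min.
Solving the cascade with C₁(0)=C₂(0)=0 gives C₂(t) = C_in[1 − (τ₁ e^(−t/τ₁) − τ₂ e^(−t/τ₂))/(τ₁ − τ₂)].
At t = 38.53: e^(−t/τ₁) = 0.0346837, e^(−t/τ₂) = 0.299185.
C₂ = 4.634·[1 − (11.4622·0.0346837 − 31.9302·0.299185)/(-20.4680)] = 4.634·0.552693 = 2.56118 g/L.

2.561 g/L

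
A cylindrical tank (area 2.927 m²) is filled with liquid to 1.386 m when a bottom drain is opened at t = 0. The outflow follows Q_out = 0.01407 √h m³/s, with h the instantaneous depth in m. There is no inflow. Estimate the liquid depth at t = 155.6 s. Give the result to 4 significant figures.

With no inflow, A dh/dt = −0.01407 √h.
Separate and integrate: 2(√h − √h₀) = −(0.01407/A) t.
√h = √1.386 − 0.01407·155.6/(2·2.927) = 1.17729 − 0.373982 = 0.803303.
h = 0.803303² = 0.645295 m.

0.6453 m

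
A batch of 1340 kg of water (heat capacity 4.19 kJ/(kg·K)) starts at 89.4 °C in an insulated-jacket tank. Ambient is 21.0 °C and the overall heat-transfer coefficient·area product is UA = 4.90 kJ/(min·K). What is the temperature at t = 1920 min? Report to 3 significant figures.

33.8 °C

M c_p dT/dt = −UA(T − T_amb).
dT/dt = (T_ss − T)/τ with T_ss = T_amb = 21.000 °C, τ = M c_p/UA = 1340·4.19/4.90 = 1145.8 min.
This is linear first-order; T(t) = T_ss + (T₀ − T_ss) e^(−t/τ).
T(1920) = 21.000 + (68.400)·0.18719 = 33.804 °C.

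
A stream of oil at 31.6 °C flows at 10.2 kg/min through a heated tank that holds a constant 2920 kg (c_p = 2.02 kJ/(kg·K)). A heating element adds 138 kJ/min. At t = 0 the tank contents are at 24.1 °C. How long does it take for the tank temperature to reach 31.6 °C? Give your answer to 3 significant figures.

Energy balance: M c_p dT/dt = ṁ c_p (T_in − T) + 138.
τ = M/ṁ = 286.27 min; T_ss = T_in + Q̇/(ṁ c_p) = 38.298 °C.
T(t) = T_ss + (T₀ − T_ss) e^(−t/τ). Set T = 31.6:
e^(−t/τ) = (31.6 − 38.298)/(24.1 − 38.298) = 0.47175
t = −286.27 · ln(0.47175) = 215.08 min.

215 min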